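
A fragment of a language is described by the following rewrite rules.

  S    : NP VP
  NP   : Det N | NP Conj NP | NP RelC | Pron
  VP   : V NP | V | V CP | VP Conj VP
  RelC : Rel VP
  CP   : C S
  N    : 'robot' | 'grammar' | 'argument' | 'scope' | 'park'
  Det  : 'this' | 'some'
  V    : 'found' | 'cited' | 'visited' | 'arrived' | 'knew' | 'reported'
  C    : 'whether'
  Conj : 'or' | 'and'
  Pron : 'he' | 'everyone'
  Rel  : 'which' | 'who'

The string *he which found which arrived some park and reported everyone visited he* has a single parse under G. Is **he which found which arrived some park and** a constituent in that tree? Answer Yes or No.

No

[S [NP [NP [NP [Pron he]] [RelC [Rel which] [VP [V found]]]] [RelC [Rel which] [VP [VP [V arrived] [NP [Det some] [N park]]] [Conj and] [VP [V reported] [NP [Pron everyone]]]]]] [VP [V visited] [NP [Pron he]]]]
The smallest constituent containing 'he which found which arrived some park and' is the NP spanning 'he which found which arrived some park and reported everyone'; no single node in the tree dominates exactly the given words.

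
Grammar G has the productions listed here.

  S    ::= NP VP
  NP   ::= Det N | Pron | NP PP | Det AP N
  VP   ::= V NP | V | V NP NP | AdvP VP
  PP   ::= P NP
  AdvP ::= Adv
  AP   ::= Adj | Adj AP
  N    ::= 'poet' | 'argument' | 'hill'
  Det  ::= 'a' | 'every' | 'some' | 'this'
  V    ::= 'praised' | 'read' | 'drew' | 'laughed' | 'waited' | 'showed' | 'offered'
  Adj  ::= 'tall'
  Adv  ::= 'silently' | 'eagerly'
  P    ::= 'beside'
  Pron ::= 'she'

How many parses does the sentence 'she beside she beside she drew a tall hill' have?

The two bracketings:
[S [NP [NP [Pron she]] [PP [P beside] [NP [NP [Pron she]] [PP [P beside] [NP [Pron she]]]]]] [VP [V drew] [NP [Det a] [AP [Adj tall]] [N hill]]]]
[S [NP [NP [NP [Pron she]] [PP [P beside] [NP [Pron she]]]] [PP [P beside] [NP [Pron she]]]] [VP [V drew] [NP [Det a] [AP [Adj tall]] [N hill]]]]
The trees differ in how a recursive rule is bracketed over the same span.

2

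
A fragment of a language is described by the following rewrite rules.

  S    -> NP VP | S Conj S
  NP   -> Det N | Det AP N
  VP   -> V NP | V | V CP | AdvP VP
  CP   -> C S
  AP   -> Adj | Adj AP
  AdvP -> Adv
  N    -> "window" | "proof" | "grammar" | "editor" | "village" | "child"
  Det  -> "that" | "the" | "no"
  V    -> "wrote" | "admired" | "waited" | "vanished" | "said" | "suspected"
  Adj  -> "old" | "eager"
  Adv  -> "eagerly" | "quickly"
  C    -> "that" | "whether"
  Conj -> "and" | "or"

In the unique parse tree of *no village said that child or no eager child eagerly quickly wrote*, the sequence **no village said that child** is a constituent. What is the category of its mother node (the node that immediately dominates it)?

S

[S [S [NP [Det no] [N village]] [VP [V said] [NP [Det that] [N child]]]] [Conj or] [S [NP [Det no] [AP [Adj eager]] [N child]] [VP [AdvP [Adv eagerly]] [VP [AdvP [Adv quickly]] [VP [V wrote]]]]]]
The span 'no village said that child' is the S node built by S → NP VP.
Its mother is the S built by S → S Conj S.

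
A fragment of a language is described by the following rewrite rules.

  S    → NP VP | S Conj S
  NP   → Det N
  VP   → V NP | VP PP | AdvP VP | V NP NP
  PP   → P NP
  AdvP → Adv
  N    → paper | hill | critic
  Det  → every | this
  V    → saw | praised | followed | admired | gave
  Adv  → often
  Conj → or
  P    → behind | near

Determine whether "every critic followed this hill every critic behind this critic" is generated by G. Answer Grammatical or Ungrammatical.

Grammatical

[S [NP [Det every] [N critic]] [VP [VP [V followed] [NP [Det this] [N hill]] [NP [Det every] [N critic]]] [PP [P behind] [NP [Det this] [N critic]]]]]
Every word is introduced by a lexical rule and the phrasal rules combine the resulting categories into a single S.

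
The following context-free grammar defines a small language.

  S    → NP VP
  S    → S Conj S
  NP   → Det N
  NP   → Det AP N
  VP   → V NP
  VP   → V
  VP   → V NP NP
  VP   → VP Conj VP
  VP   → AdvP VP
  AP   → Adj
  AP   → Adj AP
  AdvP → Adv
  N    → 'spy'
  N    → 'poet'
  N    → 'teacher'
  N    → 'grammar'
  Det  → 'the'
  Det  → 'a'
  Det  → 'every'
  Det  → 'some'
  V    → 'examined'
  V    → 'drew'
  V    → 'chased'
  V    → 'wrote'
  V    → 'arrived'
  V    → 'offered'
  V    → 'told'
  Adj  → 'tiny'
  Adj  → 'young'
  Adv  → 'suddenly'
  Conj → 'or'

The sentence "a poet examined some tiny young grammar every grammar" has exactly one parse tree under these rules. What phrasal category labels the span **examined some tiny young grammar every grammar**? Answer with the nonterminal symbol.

S
  NP
    Det: a
    N: poet
  VP
    V: examined
    NP
      Det: some
      AP
        Adj: tiny
        AP
          Adj: young
      N: grammar
    NP
      Det: every
      N: grammar
The span 'examined some tiny young grammar every grammar' is the VP node built by VP → V NP NP.

VP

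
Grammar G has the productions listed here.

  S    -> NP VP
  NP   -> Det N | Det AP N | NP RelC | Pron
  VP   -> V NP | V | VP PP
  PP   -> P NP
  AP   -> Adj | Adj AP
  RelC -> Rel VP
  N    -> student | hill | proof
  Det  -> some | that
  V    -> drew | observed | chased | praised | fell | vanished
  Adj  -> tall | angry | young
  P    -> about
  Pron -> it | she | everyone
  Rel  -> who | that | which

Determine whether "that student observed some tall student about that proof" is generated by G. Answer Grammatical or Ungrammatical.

[S [NP [Det that] [N student]] [VP [VP [V observed] [NP [Det some] [AP [Adj tall]] [N student]]] [PP [P about] [NP [Det that] [N proof]]]]]
The bracketing above is licensed at every node by one of the given productions, with S at the root.

Grammatical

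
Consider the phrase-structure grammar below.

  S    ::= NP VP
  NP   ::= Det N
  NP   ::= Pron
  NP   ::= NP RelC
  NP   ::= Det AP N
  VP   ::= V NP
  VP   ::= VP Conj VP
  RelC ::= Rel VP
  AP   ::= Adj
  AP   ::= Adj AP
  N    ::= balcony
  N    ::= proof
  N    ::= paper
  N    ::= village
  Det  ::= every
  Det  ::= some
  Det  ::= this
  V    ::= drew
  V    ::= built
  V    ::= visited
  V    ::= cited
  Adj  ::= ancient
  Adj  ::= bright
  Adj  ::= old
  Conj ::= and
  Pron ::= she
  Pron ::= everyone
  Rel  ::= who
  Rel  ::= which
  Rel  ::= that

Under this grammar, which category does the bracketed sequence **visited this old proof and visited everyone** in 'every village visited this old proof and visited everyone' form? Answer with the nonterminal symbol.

S
  NP
    Det: every
    N: village
  VP
    VP
      V: visited
      NP
        Det: this
        AP
          Adj: old
        N: proof
    Conj: and
    VP
      V: visited
      NP
        Pron: everyone
The span 'visited this old proof and visited everyone' is the VP node built by VP → VP Conj VP.

VP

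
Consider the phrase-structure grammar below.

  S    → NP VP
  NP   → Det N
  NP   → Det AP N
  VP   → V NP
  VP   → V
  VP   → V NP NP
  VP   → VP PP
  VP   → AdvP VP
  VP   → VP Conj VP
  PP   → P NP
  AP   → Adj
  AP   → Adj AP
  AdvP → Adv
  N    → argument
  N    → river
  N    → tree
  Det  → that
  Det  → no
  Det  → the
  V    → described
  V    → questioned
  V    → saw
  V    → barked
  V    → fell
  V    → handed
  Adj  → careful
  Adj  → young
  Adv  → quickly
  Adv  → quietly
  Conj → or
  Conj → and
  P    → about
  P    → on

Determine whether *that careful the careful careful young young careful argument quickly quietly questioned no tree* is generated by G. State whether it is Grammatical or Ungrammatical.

Ungrammatical

An Adj word can never sit immediately before a Det word in any string this grammar generates, so the substring 'careful the' rules out a derivation.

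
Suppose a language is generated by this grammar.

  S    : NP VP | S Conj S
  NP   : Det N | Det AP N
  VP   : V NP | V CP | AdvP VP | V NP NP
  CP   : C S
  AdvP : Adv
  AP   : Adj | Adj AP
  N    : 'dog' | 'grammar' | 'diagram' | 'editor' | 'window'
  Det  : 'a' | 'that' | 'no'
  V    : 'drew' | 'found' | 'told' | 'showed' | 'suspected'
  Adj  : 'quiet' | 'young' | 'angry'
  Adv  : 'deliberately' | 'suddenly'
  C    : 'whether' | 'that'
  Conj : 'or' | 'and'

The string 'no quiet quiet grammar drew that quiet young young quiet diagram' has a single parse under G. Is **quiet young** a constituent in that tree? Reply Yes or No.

[S [NP [Det no] [AP [Adj quiet] [AP [Adj quiet]]] [N grammar]] [VP [V drew] [NP [Det that] [AP [Adj quiet] [AP [Adj young] [AP [Adj young] [AP [Adj quiet]]]]] [N diagram]]]]
The smallest constituent containing 'quiet young' is the AP spanning 'quiet young young quiet'; no single node in the tree dominates exactly the given words.

No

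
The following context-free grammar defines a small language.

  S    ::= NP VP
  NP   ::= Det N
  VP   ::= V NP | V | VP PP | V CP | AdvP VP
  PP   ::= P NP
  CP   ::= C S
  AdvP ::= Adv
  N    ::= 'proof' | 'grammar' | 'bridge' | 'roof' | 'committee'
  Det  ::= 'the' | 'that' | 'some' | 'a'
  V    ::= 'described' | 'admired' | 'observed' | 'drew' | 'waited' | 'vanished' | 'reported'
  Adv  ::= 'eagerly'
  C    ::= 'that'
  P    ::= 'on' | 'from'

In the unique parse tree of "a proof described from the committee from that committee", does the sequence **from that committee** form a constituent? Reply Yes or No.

Yes

[S [NP [Det a] [N proof]] [VP [VP [VP [V described]] [PP [P from] [NP [Det the] [N committee]]]] [PP [P from] [NP [Det that] [N committee]]]]]
The words 'from that committee' are exhaustively dominated by a single PP node (built by PP → P NP), so they form a constituent.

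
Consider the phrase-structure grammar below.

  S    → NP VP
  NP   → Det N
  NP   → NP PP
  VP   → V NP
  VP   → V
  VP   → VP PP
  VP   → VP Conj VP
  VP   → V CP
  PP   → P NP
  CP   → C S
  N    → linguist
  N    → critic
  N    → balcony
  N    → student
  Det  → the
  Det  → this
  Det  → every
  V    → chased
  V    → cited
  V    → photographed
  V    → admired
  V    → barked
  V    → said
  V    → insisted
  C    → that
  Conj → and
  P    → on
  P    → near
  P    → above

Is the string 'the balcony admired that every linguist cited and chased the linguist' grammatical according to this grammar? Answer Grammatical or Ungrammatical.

Grammatical

S
  NP
    Det: the
    N: balcony
  VP
    VP
      V: admired
      CP
        C: that
        S
          NP
            Det: every
            N: linguist
          VP
            V: cited
    Conj: and
    VP
      V: chased
      NP
        Det: the
        N: linguist
Every word is introduced by a lexical rule and the phrasal rules combine the resulting categories into a single S.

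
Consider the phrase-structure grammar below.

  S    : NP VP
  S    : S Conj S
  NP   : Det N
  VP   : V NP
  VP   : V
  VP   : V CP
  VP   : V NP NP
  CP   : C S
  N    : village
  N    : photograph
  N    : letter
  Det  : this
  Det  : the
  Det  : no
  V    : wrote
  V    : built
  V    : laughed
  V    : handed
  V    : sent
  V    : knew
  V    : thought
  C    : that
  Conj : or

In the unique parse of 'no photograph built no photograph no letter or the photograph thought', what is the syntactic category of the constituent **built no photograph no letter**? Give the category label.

S
  S
    NP
      Det: no
      N: photograph
    VP
      V: built
      NP
        Det: no
        N: photograph
      NP
        Det: no
        N: letter
  Conj: or
  S
    NP
      Det: the
      N: photograph
    VP
      V: thought
The span 'built no photograph no letter' is the VP node built by VP → V NP NP.

VP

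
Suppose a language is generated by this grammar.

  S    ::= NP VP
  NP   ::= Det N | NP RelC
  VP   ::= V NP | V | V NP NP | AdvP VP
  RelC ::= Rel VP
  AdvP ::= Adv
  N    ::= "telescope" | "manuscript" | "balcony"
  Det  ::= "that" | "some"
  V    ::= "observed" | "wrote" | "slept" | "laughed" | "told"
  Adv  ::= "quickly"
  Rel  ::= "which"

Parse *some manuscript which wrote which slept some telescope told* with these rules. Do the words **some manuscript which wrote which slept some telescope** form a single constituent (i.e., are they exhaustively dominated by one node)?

[S [NP [NP [NP [Det some] [N manuscript]] [RelC [Rel which] [VP [V wrote]]]] [RelC [Rel which] [VP [V slept] [NP [Det some] [N telescope]]]]] [VP [V told]]]
The words 'some manuscript which wrote which slept some telescope' are exhaustively dominated by a single NP node (built by NP → NP RelC), so they form a constituent.

Yes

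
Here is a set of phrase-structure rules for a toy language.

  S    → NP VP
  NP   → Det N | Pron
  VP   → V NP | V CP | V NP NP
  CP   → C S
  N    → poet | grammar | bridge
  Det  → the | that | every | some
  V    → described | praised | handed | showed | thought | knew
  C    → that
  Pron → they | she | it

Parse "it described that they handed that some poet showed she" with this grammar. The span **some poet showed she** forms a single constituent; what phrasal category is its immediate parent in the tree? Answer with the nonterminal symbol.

[S [NP [Pron it]] [VP [V described] [CP [C that] [S [NP [Pron they]] [VP [V handed] [CP [C that] [S [NP [Det some] [N poet]] [VP [V showed] [NP [Pron she]]]]]]]]]]
The span 'some poet showed she' is the S node built by S → NP VP.
Its mother is the CP built by CP → C S.

CP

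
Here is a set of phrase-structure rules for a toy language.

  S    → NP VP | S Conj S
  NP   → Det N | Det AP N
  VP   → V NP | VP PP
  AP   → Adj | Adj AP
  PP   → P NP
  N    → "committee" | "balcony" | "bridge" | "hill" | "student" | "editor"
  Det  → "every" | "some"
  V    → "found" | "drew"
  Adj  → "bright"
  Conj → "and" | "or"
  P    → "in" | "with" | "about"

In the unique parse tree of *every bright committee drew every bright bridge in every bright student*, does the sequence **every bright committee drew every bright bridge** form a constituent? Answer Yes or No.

[S [NP [Det every] [AP [Adj bright]] [N committee]] [VP [VP [V drew] [NP [Det every] [AP [Adj bright]] [N bridge]]] [PP [P in] [NP [Det every] [AP [Adj bright]] [N student]]]]]
The smallest constituent containing 'every bright committee drew every bright bridge' is the S spanning 'every bright committee drew every bright bridge in every bright student'; no single node in the tree dominates exactly the given words.

No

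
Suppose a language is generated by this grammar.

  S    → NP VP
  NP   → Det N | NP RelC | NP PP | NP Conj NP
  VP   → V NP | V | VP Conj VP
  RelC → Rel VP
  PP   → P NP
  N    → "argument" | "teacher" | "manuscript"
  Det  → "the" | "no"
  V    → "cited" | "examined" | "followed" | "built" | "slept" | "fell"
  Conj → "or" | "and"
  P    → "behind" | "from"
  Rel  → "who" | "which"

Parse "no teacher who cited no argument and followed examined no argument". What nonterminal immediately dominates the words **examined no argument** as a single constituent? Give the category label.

[S [NP [NP [Det no] [N teacher]] [RelC [Rel who] [VP [VP [V cited] [NP [Det no] [N argument]]] [Conj and] [VP [V followed]]]]] [VP [V examined] [NP [Det no] [N argument]]]]
The span 'examined no argument' is the VP node built by VP → V NP.

VP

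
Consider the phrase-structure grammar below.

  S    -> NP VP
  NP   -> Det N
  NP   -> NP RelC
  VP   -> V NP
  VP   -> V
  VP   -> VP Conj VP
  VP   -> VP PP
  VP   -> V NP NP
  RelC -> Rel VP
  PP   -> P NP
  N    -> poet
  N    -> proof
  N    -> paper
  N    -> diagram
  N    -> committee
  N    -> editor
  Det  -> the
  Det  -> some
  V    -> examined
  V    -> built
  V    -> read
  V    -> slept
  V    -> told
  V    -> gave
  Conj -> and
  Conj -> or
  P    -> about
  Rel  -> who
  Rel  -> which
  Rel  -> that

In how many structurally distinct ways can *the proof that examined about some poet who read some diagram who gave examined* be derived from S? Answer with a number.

Two of the 5 distinct bracketings:
[S [NP [NP [Det the] [N proof]] [RelC [Rel that] [VP [VP [V examined]] [PP [P about] [NP [NP [Det some] [N poet]] [RelC [Rel who] [VP [V read] [NP [NP [Det some] [N diagram]] [RelC [Rel who] [VP [V gave]]]]]]]]]]] [VP [V examined]]]
[S [NP [NP [Det the] [N proof]] [RelC [Rel that] [VP [VP [V examined]] [PP [P about] [NP [NP [NP [Det some] [N poet]] [RelC [Rel who] [VP [V read] [NP [Det some] [N diagram]]]]] [RelC [Rel who] [VP [V gave]]]]]]]] [VP [V examined]]]
The trees differ in how a recursive rule is bracketed over the same span.

5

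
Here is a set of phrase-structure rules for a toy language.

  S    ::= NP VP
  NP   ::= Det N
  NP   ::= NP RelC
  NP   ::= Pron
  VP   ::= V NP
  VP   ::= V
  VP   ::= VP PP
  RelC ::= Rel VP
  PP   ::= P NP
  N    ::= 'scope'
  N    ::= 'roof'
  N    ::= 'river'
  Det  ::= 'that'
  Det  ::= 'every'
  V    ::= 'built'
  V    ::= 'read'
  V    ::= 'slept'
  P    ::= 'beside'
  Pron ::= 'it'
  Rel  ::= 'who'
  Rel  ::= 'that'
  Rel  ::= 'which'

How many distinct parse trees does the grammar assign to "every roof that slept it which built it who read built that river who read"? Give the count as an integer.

5

Two of the 5 distinct bracketings:
[S [NP [NP [Det every] [N roof]] [RelC [Rel that] [VP [V slept] [NP [NP [Pron it]] [RelC [Rel which] [VP [V built] [NP [NP [Pron it]] [RelC [Rel who] [VP [V read]]]]]]]]]] [VP [V built] [NP [NP [Det that] [N river]] [RelC [Rel who] [VP [V read]]]]]]
[S [NP [NP [Det every] [N roof]] [RelC [Rel that] [VP [V slept] [NP [NP [NP [Pron it]] [RelC [Rel which] [VP [V built] [NP [Pron it]]]]] [RelC [Rel who] [VP [V read]]]]]]] [VP [V built] [NP [NP [Det that] [N river]] [RelC [Rel who] [VP [V read]]]]]]
The trees differ in how a recursive rule is bracketed over the same span.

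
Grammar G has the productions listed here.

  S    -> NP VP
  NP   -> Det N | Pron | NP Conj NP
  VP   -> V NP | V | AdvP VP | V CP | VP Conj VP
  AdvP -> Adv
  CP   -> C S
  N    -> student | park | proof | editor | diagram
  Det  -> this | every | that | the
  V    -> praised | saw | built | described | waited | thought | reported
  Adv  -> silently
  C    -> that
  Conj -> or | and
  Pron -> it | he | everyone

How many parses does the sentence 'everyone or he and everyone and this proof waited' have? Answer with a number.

Two of the 5 distinct bracketings:
[S [NP [NP [Pron everyone]] [Conj or] [NP [NP [Pron he]] [Conj and] [NP [NP [Pron everyone]] [Conj and] [NP [Det this] [N proof]]]]] [VP [V waited]]]
[S [NP [NP [Pron everyone]] [Conj or] [NP [NP [NP [Pron he]] [Conj and] [NP [Pron everyone]]] [Conj and] [NP [Det this] [N proof]]]] [VP [V waited]]]
The trees differ in how a recursive rule is bracketed over the same span.

5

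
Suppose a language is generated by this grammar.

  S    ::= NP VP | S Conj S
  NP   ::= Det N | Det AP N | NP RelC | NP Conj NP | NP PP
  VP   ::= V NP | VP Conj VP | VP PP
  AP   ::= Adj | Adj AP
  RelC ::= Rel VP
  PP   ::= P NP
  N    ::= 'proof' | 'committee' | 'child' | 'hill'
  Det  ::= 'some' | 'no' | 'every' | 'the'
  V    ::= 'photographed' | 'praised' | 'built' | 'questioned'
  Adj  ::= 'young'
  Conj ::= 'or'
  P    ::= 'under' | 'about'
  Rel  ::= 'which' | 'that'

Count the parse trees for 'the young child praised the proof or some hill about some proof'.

Two of the 3 distinct bracketings:
[S [NP [Det the] [AP [Adj young]] [N child]] [VP [V praised] [NP [NP [Det the] [N proof]] [Conj or] [NP [NP [Det some] [N hill]] [PP [P about] [NP [Det some] [N proof]]]]]]]
[S [NP [Det the] [AP [Adj young]] [N child]] [VP [V praised] [NP [NP [NP [Det the] [N proof]] [Conj or] [NP [Det some] [N hill]]] [PP [P about] [NP [Det some] [N proof]]]]]]
The trees differ in how a recursive rule is bracketed over the same span.

3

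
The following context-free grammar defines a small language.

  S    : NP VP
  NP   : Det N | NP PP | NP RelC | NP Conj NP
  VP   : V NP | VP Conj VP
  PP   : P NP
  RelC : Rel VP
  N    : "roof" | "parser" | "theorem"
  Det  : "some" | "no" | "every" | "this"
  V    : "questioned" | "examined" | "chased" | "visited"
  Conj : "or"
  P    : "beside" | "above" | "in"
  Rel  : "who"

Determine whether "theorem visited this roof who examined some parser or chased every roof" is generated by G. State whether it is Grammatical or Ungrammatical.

Ungrammatical

For S → NP VP, no prefix of the string parses as an NP.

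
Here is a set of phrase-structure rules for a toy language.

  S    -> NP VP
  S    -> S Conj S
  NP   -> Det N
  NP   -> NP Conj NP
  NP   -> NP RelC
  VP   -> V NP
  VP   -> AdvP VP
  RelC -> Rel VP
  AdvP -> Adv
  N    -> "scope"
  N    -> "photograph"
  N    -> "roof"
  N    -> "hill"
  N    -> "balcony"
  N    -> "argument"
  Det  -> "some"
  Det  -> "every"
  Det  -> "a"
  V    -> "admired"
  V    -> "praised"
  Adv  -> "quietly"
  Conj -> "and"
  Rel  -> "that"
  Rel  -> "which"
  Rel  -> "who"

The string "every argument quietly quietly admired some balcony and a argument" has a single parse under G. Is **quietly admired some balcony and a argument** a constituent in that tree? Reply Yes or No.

[S [NP [Det every] [N argument]] [VP [AdvP [Adv quietly]] [VP [AdvP [Adv quietly]] [VP [V admired] [NP [NP [Det some] [N balcony]] [Conj and] [NP [Det a] [N argument]]]]]]]
The words 'quietly admired some balcony and a argument' are exhaustively dominated by a single VP node (built by VP → AdvP VP), so they form a constituent.

Yes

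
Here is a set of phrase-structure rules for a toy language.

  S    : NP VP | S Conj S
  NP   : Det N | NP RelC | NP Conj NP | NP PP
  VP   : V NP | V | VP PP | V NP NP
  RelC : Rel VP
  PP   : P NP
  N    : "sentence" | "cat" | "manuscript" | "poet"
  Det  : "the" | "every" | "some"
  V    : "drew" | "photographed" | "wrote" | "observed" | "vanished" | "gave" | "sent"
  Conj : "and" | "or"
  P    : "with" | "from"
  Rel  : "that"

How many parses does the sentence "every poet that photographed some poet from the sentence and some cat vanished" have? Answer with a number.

Two of the 7 distinct bracketings:
[S [NP [NP [Det every] [N poet]] [RelC [Rel that] [VP [V photographed] [NP [NP [NP [Det some] [N poet]] [PP [P from] [NP [Det the] [N sentence]]]] [Conj and] [NP [Det some] [N cat]]]]]] [VP [V vanished]]]
[S [NP [NP [Det every] [N poet]] [RelC [Rel that] [VP [V photographed] [NP [NP [Det some] [N poet]] [PP [P from] [NP [NP [Det the] [N sentence]] [Conj and] [NP [Det some] [N cat]]]]]]]] [VP [V vanished]]]
The trees differ in how a recursive rule is bracketed over the same span.

7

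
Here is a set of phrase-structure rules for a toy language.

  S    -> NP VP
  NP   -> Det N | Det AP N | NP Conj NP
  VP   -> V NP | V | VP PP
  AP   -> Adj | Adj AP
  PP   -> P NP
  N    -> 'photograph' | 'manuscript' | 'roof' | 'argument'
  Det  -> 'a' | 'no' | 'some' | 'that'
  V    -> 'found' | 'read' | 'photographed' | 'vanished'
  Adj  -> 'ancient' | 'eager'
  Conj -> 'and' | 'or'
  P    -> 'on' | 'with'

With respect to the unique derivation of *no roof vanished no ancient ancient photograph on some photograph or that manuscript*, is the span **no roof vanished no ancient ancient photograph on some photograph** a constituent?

No

[S [NP [Det no] [N roof]] [VP [VP [V vanished] [NP [Det no] [AP [Adj ancient] [AP [Adj ancient]]] [N photograph]]] [PP [P on] [NP [NP [Det some] [N photograph]] [Conj or] [NP [Det that] [N manuscript]]]]]]
The smallest constituent containing 'no roof vanished no ancient ancient photograph on some photograph' is the S spanning 'no roof vanished no ancient ancient photograph on some photograph or that manuscript'; no single node in the tree dominates exactly the given words.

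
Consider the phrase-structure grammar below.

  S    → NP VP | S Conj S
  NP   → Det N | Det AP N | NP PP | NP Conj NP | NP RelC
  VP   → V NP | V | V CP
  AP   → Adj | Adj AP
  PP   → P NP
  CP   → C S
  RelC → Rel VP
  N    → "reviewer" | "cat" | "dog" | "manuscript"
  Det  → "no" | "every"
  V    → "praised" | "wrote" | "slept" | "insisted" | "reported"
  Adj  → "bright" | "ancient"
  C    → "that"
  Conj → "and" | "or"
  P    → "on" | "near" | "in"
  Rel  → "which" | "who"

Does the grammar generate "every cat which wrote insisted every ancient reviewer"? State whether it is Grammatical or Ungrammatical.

Grammatical

S
  NP
    NP
      Det: every
      N: cat
    RelC
      Rel: which
      VP
        V: wrote
  VP
    V: insisted
    NP
      Det: every
      AP
        Adj: ancient
      N: reviewer
Each bracket corresponds to one application of a listed rule, so the string is derivable from S.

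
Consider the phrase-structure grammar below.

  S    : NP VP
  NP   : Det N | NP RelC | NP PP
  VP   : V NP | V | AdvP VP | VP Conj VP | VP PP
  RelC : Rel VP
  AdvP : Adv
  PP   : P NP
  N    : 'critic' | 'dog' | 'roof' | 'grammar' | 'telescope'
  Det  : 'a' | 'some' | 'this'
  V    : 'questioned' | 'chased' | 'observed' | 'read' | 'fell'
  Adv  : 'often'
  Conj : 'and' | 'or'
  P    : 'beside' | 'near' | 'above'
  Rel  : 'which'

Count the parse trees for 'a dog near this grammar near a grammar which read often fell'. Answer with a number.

5

Two of the 5 distinct bracketings:
[S [NP [NP [NP [Det a] [N dog]] [PP [P near] [NP [NP [Det this] [N grammar]] [PP [P near] [NP [Det a] [N grammar]]]]]] [RelC [Rel which] [VP [V read]]]] [VP [AdvP [Adv often]] [VP [V fell]]]]
[S [NP [NP [NP [NP [Det a] [N dog]] [PP [P near] [NP [Det this] [N grammar]]]] [PP [P near] [NP [Det a] [N grammar]]]] [RelC [Rel which] [VP [V read]]]] [VP [AdvP [Adv often]] [VP [V fell]]]]
The trees differ in how a recursive rule is bracketed over the same span.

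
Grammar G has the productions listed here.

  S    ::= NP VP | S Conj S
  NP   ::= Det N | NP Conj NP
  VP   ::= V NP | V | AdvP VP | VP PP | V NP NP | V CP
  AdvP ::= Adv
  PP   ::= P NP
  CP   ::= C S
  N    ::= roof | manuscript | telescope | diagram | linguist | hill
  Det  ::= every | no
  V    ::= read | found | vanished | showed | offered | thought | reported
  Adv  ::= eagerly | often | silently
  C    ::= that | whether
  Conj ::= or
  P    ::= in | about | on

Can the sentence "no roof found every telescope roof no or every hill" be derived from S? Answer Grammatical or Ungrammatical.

Ungrammatical

An N word can never sit immediately before an N word in any string this grammar generates, so the substring 'telescope roof' rules out a derivation.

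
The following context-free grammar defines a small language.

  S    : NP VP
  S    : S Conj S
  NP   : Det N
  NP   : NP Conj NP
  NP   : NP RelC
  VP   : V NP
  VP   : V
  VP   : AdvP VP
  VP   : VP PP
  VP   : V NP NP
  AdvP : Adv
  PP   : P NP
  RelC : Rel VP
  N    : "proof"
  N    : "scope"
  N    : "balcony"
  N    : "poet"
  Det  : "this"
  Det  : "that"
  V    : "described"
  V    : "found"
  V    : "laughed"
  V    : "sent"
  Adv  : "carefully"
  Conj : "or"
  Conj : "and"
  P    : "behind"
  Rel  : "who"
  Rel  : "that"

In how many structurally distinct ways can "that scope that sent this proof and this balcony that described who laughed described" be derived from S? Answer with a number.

Two of the 9 distinct bracketings:
[S [NP [NP [NP [Det that] [N scope]] [RelC [Rel that] [VP [V sent] [NP [Det this] [N proof]]]]] [Conj and] [NP [NP [NP [Det this] [N balcony]] [RelC [Rel that] [VP [V described]]]] [RelC [Rel who] [VP [V laughed]]]]] [VP [V described]]]
[S [NP [NP [Det that] [N scope]] [RelC [Rel that] [VP [V sent] [NP [NP [Det this] [N proof]] [Conj and] [NP [NP [NP [Det this] [N balcony]] [RelC [Rel that] [VP [V described]]]] [RelC [Rel who] [VP [V laughed]]]]]]]] [VP [V described]]]
The trees differ in how a recursive rule is bracketed over the same span.

9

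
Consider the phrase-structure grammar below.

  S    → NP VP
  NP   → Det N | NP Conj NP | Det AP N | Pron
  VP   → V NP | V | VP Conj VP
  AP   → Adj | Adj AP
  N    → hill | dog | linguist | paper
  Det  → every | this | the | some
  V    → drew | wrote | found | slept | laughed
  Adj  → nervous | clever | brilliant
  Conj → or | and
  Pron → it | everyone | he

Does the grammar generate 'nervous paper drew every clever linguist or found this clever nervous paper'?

For S → NP VP, no prefix of the string parses as an NP.

Ungrammatical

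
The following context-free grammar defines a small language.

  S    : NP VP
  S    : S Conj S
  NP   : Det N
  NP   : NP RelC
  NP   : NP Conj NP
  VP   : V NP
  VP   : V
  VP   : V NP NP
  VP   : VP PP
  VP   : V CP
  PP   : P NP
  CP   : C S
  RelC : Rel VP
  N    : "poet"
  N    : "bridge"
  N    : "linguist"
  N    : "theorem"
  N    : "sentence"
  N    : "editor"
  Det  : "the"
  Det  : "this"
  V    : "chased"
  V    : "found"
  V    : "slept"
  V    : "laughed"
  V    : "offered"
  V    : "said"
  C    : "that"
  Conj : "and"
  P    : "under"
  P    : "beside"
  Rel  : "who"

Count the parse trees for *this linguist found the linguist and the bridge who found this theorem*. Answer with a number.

4

Two of the 4 distinct bracketings:
[S [NP [Det this] [N linguist]] [VP [V found] [NP [NP [NP [Det the] [N linguist]] [Conj and] [NP [Det the] [N bridge]]] [RelC [Rel who] [VP [V found] [NP [Det this] [N theorem]]]]]]]
[S [NP [Det this] [N linguist]] [VP [V found] [NP [NP [Det the] [N linguist]] [Conj and] [NP [NP [Det the] [N bridge]] [RelC [Rel who] [VP [V found] [NP [Det this] [N theorem]]]]]]]]
The trees differ in how a recursive rule is bracketed over the same span.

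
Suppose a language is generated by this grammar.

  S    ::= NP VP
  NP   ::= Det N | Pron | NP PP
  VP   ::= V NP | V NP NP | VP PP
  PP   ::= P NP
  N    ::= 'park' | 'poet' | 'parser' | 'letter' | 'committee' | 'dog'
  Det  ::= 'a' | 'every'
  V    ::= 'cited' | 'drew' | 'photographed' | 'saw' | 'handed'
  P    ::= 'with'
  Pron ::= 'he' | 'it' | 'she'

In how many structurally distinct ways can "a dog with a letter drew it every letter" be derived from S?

1

[S [NP [NP [Det a] [N dog]] [PP [P with] [NP [Det a] [N letter]]]] [VP [V drew] [NP [Pron it]] [NP [Det every] [N letter]]]]
No rule offers an alternative attachment or grouping for any span, so this is the only derivation.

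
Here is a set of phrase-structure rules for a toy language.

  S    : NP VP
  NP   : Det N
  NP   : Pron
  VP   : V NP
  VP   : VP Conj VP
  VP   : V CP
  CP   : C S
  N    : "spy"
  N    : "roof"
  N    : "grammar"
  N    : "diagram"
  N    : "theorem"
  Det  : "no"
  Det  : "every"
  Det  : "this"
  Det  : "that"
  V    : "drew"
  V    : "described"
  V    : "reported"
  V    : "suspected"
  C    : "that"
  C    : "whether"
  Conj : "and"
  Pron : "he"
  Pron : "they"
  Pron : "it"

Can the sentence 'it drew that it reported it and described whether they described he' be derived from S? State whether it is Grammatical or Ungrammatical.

Grammatical

[S [NP [Pron it]] [VP [VP [V drew] [CP [C that] [S [NP [Pron it]] [VP [V reported] [NP [Pron it]]]]]] [Conj and] [VP [V described] [CP [C whether] [S [NP [Pron they]] [VP [V described] [NP [Pron he]]]]]]]]
The bracketing above is licensed at every node by one of the given productions, with S at the root.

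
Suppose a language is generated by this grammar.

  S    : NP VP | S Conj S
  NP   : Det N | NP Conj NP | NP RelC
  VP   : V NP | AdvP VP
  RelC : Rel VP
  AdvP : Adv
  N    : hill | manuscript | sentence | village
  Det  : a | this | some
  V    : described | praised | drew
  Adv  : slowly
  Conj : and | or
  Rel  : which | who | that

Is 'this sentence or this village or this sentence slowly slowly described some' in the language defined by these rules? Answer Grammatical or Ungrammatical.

For S → NP VP, every NP-prefix leaves a non-VP remainder: after 'this sentence' the remainder is not a VP; after 'this sentence or this village' the remainder is not a VP; after 'this sentence or this village or this sentence' the remainder is not a VP. The alternative S rule S → S Conj S likewise has no satisfying split.

Ungrammatical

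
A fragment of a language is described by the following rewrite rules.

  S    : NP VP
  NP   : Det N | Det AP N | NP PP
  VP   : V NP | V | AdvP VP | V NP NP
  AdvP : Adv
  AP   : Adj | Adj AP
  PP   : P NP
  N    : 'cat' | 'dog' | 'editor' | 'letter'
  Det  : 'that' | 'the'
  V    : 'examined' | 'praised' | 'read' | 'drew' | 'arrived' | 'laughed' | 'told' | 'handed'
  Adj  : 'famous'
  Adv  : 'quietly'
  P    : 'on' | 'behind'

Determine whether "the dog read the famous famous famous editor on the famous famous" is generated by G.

For S → NP VP, the only prefix that parses as NP is 'the dog', but the remainder 'read the famous famous famous editor on the famous famous' is not a VP under these rules.

Ungrammatical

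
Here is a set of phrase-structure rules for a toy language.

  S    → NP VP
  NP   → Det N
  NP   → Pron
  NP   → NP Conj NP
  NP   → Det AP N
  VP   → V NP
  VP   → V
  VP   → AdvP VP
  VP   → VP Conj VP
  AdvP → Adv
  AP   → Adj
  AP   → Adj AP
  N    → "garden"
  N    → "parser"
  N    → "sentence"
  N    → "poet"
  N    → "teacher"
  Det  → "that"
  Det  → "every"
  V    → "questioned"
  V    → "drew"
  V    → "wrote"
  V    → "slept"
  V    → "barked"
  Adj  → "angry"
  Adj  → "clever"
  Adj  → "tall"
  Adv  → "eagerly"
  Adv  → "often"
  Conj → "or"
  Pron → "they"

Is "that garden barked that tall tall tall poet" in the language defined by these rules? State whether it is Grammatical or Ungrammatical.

[S [NP [Det that] [N garden]] [VP [V barked] [NP [Det that] [AP [Adj tall] [AP [Adj tall] [AP [Adj tall]]]] [N poet]]]]
The bracketing above is licensed at every node by one of the given productions, with S at the root.

Grammatical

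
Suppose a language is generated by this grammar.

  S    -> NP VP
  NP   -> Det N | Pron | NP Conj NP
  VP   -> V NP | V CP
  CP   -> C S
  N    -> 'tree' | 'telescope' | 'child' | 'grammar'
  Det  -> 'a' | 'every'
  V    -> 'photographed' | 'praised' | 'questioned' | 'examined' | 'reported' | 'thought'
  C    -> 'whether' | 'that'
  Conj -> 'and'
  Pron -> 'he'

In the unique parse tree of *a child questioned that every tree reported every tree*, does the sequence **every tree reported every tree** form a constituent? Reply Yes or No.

Yes

[S [NP [Det a] [N child]] [VP [V questioned] [CP [C that] [S [NP [Det every] [N tree]] [VP [V reported] [NP [Det every] [N tree]]]]]]]
The words 'every tree reported every tree' are exhaustively dominated by a single S node (built by S → NP VP), so they form a constituent.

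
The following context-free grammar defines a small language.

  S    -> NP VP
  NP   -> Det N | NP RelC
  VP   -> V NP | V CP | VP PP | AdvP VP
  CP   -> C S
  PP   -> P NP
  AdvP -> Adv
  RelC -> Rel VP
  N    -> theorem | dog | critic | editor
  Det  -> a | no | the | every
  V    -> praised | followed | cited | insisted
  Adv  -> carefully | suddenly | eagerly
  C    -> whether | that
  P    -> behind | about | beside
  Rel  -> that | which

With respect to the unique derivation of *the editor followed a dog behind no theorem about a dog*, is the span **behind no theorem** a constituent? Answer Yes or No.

[S [NP [Det the] [N editor]] [VP [VP [VP [V followed] [NP [Det a] [N dog]]] [PP [P behind] [NP [Det no] [N theorem]]]] [PP [P about] [NP [Det a] [N dog]]]]]
The words 'behind no theorem' are exhaustively dominated by a single PP node (built by PP → P NP), so they form a constituent.

Yes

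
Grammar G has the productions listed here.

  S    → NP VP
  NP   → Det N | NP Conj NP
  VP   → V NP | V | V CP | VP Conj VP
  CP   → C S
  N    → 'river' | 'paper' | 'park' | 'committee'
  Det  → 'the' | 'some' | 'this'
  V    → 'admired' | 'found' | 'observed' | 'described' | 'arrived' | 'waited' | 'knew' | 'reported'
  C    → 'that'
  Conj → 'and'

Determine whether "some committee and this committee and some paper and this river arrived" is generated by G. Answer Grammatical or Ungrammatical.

[S [NP [NP [Det some] [N committee]] [Conj and] [NP [NP [Det this] [N committee]] [Conj and] [NP [NP [Det some] [N paper]] [Conj and] [NP [Det this] [N river]]]]] [VP [V arrived]]]
Every word is introduced by a lexical rule and the phrasal rules combine the resulting categories into a single S.

Grammatical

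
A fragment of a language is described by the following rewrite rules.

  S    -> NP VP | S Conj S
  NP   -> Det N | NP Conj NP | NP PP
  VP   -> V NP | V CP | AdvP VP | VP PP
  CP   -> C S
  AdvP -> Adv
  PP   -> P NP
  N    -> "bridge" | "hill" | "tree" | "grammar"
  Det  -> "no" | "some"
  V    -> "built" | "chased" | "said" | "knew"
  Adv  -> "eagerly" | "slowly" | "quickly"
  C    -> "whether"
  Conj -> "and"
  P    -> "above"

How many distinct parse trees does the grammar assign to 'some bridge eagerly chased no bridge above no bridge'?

3

Two of the 3 distinct bracketings:
[S [NP [Det some] [N bridge]] [VP [AdvP [Adv eagerly]] [VP [V chased] [NP [NP [Det no] [N bridge]] [PP [P above] [NP [Det no] [N bridge]]]]]]]
[S [NP [Det some] [N bridge]] [VP [AdvP [Adv eagerly]] [VP [VP [V chased] [NP [Det no] [N bridge]]] [PP [P above] [NP [Det no] [N bridge]]]]]]
The difference turns on whether NP → NP PP is used at the relevant span, versus an alternative expansion of NP.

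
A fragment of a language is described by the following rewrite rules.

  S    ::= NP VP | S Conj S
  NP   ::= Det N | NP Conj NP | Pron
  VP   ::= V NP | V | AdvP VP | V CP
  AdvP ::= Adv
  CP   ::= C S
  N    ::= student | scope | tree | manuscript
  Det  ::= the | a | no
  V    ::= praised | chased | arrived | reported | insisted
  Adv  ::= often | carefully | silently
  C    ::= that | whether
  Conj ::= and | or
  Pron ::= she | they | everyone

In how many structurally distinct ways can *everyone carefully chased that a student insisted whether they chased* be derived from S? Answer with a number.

[S [NP [Pron everyone]] [VP [AdvP [Adv carefully]] [VP [V chased] [CP [C that] [S [NP [Det a] [N student]] [VP [V insisted] [CP [C whether] [S [NP [Pron they]] [VP [V chased]]]]]]]]]]
No rule offers an alternative attachment or grouping for any span, so this is the only derivation.

1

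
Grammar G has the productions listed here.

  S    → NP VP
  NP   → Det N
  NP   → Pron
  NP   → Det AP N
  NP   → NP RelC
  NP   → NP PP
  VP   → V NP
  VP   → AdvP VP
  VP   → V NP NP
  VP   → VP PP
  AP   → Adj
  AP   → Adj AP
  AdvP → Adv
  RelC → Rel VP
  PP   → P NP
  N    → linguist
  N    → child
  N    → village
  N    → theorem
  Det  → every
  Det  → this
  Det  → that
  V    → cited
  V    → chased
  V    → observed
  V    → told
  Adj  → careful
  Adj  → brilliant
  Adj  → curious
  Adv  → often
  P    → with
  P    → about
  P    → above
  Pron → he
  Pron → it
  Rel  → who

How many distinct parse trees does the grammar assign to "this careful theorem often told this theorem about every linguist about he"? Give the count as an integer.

9

Two of the 9 distinct bracketings:
[S [NP [Det this] [AP [Adj careful]] [N theorem]] [VP [AdvP [Adv often]] [VP [V told] [NP [NP [Det this] [N theorem]] [PP [P about] [NP [NP [Det every] [N linguist]] [PP [P about] [NP [Pron he]]]]]]]]]
[S [NP [Det this] [AP [Adj careful]] [N theorem]] [VP [AdvP [Adv often]] [VP [V told] [NP [NP [NP [Det this] [N theorem]] [PP [P about] [NP [Det every] [N linguist]]]] [PP [P about] [NP [Pron he]]]]]]]
The trees differ in how a recursive rule is bracketed over the same span.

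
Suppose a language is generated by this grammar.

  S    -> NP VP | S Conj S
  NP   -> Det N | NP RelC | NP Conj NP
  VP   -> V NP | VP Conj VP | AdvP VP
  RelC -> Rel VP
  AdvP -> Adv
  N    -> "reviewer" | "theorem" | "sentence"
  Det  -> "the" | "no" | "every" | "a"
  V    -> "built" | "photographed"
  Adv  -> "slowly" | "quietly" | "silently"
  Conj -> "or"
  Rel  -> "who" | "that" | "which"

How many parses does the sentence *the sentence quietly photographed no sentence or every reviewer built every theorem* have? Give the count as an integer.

1

[S [S [NP [Det the] [N sentence]] [VP [AdvP [Adv quietly]] [VP [V photographed] [NP [Det no] [N sentence]]]]] [Conj or] [S [NP [Det every] [N reviewer]] [VP [V built] [NP [Det every] [N theorem]]]]]
No rule offers an alternative attachment or grouping for any span, so this is the only derivation.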